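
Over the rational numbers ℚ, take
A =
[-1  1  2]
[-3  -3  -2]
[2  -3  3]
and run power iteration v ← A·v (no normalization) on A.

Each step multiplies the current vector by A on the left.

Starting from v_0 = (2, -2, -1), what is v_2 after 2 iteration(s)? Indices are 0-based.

v_2 = (22, -2, 3)

v_0 = (2, -2, -1).
v_1 = A·v_0 = (-6, 2, 7).
v_2 = A·v_1 = (22, -2, 3).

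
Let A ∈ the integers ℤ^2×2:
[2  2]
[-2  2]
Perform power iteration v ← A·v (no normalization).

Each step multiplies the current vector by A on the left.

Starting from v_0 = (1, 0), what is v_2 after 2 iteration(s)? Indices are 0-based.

v_2 = (0, -8)

v_0 = (1, 0).
v_1 = A·v_0 = (2, -2).
v_2 = A·v_1 = (0, -8).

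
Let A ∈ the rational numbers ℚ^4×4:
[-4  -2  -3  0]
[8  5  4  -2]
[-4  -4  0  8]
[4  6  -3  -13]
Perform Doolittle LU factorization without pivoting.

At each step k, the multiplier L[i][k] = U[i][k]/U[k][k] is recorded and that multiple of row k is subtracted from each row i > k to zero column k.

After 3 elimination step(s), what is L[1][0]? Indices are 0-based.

L[1][0] = -2

[col 0] pivot -4
  R1 -= -2*R0 → (0, 1, -2, -2)  (L[1][0] := -2)
  R2 -= 1*R0 → (0, -2, 3, 8)  (L[2][0] := 1)
  R3 -= -1*R0 → (0, 4, -6, -13)  (L[3][0] := -1)
[col 1] pivot 1
  R2 -= -2*R1 → (0, 0, -1, 4)  (L[2][1] := -2)
  R3 -= 4*R1 → (0, 0, 2, -5)  (L[3][1] := 4)
[col 2] pivot -1
  R3 -= -2*R2 → (0, 0, 0, 3)  (L[3][2] := -2)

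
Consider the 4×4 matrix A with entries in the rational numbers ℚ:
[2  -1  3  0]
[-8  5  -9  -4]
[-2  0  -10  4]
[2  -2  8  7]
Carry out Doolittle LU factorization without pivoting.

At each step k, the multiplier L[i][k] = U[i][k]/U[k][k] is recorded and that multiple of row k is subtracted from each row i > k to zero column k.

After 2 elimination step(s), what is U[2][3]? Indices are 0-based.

U[2][3] = 0

k=0: U[0][0]=2
  eliminate (1,0): mult=-4, new row 1: (0, 1, 3, -4); set L[1][0]=-4
  eliminate (2,0): mult=-1, new row 2: (0, -1, -7, 4); set L[2][0]=-1
  eliminate (3,0): mult=1, new row 3: (0, -1, 5, 7); set L[3][0]=1
k=1: U[1][1]=1
  eliminate (2,1): mult=-1, new row 2: (0, 0, -4, 0); set L[2][1]=-1
  eliminate (3,1): mult=-1, new row 3: (0, 0, 8, 3); set L[3][1]=-1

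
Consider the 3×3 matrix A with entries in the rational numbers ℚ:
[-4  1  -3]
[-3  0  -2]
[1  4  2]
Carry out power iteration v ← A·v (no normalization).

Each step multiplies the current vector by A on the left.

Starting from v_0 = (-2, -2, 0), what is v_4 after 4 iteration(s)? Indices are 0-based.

v_4 = (128, 148, -220)

v_0 = (-2, -2, 0).
v_1 = A·v_0 = (6, 6, -10).
v_2 = A·v_1 = (12, 2, 10).
v_3 = A·v_2 = (-76, -56, 40).
v_4 = A·v_3 = (128, 148, -220).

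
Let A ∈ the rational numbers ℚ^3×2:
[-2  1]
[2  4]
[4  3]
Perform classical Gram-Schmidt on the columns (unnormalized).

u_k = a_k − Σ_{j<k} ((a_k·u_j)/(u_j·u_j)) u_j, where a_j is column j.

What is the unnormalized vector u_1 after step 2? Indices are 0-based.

Step 1: u_0 = a_0 = (-2, 2, 4).
Step 2: u_1 = a_1 − (3/4)·u_0 = (5/2, 5/2, 0).

u_1 = (5/2, 5/2, 0)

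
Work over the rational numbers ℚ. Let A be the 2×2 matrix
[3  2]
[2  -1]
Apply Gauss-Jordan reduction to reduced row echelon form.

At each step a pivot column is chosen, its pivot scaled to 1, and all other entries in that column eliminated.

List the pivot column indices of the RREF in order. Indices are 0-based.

pivot columns: 0, 1

[1] R0 /= 3  ⇒  (1, 2/3)
     R1 -= 2·R0  ⇒  (0, -7/3)
[2] R1 /= -7/3  ⇒  (0, 1)
     R0 -= 2/3·R1  ⇒  (1, 0)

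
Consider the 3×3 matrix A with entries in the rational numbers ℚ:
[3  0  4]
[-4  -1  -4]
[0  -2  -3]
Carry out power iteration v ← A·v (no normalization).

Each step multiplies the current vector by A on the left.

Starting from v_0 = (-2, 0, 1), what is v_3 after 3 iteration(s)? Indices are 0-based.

v_3 = (-50, 52, -35)

v_0 = (-2, 0, 1).
v_1 = A·v_0 = (-2, 4, -3).
v_2 = A·v_1 = (-18, 16, 1).
v_3 = A·v_2 = (-50, 52, -35).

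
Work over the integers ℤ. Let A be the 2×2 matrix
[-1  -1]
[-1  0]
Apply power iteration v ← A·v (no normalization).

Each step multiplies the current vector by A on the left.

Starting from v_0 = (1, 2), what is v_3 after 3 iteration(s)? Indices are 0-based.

v_3 = (-7, -4)

v_0 = (1, 2).
v_1 = A·v_0 = (-3, -1).
v_2 = A·v_1 = (4, 3).
v_3 = A·v_2 = (-7, -4).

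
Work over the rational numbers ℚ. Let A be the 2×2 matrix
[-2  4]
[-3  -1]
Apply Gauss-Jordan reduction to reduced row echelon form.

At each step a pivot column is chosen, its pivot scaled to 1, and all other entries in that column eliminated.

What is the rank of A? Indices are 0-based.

[1] R0 /= -2  ⇒  (1, -2)
     R1 -= -3·R0  ⇒  (0, -7)
[2] R1 /= -7  ⇒  (0, 1)
     R0 -= -2·R1  ⇒  (1, 0)

rank = 2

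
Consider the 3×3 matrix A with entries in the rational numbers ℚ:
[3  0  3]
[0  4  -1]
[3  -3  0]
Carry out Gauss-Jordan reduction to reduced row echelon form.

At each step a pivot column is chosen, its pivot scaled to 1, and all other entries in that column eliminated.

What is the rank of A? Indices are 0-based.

rank = 3

[1] R0 /= 3  ⇒  (1, 0, 1)
     R2 -= 3·R0  ⇒  (0, -3, -3)
[2] R1 /= 4  ⇒  (0, 1, -1/4)
     R2 -= -3·R1  ⇒  (0, 0, -15/4)
[3] R2 /= -15/4  ⇒  (0, 0, 1)
     R0 -= 1·R2  ⇒  (1, 0, 0)
     R1 -= -1/4·R2  ⇒  (0, 1, 0)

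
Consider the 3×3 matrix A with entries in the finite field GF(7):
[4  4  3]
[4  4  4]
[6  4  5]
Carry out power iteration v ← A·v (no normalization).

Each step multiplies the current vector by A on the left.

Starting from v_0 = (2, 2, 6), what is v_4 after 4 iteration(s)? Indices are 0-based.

v_4 = (1, 3, 4)

v_0 = (2, 2, 6).
v_1 = A·v_0 = (6, 5, 1).
v_2 = A·v_1 = (5, 6, 5).
v_3 = A·v_2 = (3, 1, 2).
v_4 = A·v_3 = (1, 3, 4).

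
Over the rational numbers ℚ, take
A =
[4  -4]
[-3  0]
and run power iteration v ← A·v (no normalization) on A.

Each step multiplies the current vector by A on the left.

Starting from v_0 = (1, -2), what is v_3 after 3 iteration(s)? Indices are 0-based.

v_3 = (384, -180)

v_0 = (1, -2).
v_1 = A·v_0 = (12, -3).
v_2 = A·v_1 = (60, -36).
v_3 = A·v_2 = (384, -180).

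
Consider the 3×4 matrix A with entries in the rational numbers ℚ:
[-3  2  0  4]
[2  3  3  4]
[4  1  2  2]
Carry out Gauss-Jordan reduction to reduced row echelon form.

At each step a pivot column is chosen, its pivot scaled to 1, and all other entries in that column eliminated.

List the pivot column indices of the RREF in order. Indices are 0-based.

pivot columns: 0, 1, 2

[1] R0 /= -3  ⇒  (1, -2/3, 0, -4/3)
     R1 -= 2·R0  ⇒  (0, 13/3, 3, 20/3)
     R2 -= 4·R0  ⇒  (0, 11/3, 2, 22/3)
[2] R1 /= 13/3  ⇒  (0, 1, 9/13, 20/13)
     R0 -= -2/3·R1  ⇒  (1, 0, 6/13, -4/13)
     R2 -= 11/3·R1  ⇒  (0, 0, -7/13, 22/13)
[3] R2 /= -7/13  ⇒  (0, 0, 1, -22/7)
     R0 -= 6/13·R2  ⇒  (1, 0, 0, 8/7)
     R1 -= 9/13·R2  ⇒  (0, 1, 0, 26/7)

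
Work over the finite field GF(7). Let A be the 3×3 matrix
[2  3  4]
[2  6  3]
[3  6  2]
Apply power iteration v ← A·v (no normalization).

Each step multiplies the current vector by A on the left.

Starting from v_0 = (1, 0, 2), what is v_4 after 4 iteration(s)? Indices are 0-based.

v_0 = (1, 0, 2).
v_1 = A·v_0 = (3, 1, 0).
v_2 = A·v_1 = (2, 5, 1).
v_3 = A·v_2 = (2, 2, 3).
v_4 = A·v_3 = (1, 4, 3).

v_4 = (1, 4, 3)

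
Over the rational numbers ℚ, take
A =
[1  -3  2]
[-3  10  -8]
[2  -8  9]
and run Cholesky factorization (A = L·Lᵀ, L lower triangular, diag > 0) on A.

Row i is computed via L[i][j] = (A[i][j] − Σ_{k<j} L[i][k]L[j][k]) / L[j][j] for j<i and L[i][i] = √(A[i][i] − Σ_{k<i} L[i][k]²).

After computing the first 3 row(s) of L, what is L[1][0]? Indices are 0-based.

Step 1: L[0][0] = √(1) = 1.
  L[1][0] = (-3) / L[0][0] = -3.
Step 2: L[1][1] = √(1) = 1.
  L[2][0] = (2) / L[0][0] = 2.
  L[2][1] = (-2) / L[1][1] = -2.
Step 3: L[2][2] = √(1) = 1.

L[1][0] = -3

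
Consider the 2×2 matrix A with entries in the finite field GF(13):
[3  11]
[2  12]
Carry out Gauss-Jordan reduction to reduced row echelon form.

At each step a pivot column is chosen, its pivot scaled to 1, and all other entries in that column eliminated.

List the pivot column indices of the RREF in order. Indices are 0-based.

[1] R0 /= 3  ⇒  (1, 8)
     R1 -= 2·R0  ⇒  (0, 9)
[2] R1 /= 9  ⇒  (0, 1)
     R0 -= 8·R1  ⇒  (1, 0)

pivot columns: 0, 1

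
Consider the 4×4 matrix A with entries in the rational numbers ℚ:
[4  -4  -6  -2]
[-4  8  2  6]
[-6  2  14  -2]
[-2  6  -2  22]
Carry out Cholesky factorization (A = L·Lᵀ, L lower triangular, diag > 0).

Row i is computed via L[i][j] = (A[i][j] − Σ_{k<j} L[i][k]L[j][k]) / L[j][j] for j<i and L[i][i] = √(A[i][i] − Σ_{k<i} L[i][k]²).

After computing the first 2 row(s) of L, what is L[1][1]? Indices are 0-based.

L[1][1] = 2

Step 1: L[0][0] = √(4) = 2.
  L[1][0] = (-4) / L[0][0] = -2.
Step 2: L[1][1] = √(4) = 2.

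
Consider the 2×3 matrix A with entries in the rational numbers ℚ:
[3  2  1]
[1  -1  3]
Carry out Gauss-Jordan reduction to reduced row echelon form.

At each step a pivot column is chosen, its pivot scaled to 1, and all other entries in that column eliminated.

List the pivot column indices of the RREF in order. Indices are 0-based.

pivot(0,0)=3: scale R0 → (1, 2/3, 1/3)
  clear (1,0): R1 −= (1)R0 → (0, -5/3, 8/3)
pivot(1,1)=-5/3: scale R1 → (0, 1, -8/5)
  clear (0,1): R0 −= (2/3)R1 → (1, 0, 7/5)

pivot columns: 0, 1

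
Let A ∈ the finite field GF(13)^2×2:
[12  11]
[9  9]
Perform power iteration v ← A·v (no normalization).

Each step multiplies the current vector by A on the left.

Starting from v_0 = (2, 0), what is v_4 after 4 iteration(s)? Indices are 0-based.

v_0 = (2, 0).
v_1 = A·v_0 = (11, 5).
v_2 = A·v_1 = (5, 1).
v_3 = A·v_2 = (6, 2).
v_4 = A·v_3 = (3, 7).

v_4 = (3, 7)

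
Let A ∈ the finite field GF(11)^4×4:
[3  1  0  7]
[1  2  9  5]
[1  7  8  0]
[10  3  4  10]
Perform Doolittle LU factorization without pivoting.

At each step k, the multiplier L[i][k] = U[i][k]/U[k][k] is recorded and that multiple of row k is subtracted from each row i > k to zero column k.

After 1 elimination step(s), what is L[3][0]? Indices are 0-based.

k=0: U[0][0]=3
  eliminate (1,0): mult=4, new row 1: (0, 9, 9, 10); set L[1][0]=4
  eliminate (2,0): mult=4, new row 2: (0, 3, 8, 5); set L[2][0]=4
  eliminate (3,0): mult=7, new row 3: (0, 7, 4, 5); set L[3][0]=7

L[3][0] = 7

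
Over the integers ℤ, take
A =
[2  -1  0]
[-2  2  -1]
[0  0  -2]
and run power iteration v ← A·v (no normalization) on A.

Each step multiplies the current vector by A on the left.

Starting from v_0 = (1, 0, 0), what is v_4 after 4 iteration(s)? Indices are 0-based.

v_0 = (1, 0, 0).
v_1 = A·v_0 = (2, -2, 0).
v_2 = A·v_1 = (6, -8, 0).
v_3 = A·v_2 = (20, -28, 0).
v_4 = A·v_3 = (68, -96, 0).

v_4 = (68, -96, 0)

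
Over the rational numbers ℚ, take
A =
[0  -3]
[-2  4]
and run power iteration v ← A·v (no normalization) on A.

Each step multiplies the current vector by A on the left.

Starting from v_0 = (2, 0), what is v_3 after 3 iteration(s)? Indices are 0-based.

v_3 = (48, -88)

v_0 = (2, 0).
v_1 = A·v_0 = (0, -4).
v_2 = A·v_1 = (12, -16).
v_3 = A·v_2 = (48, -88).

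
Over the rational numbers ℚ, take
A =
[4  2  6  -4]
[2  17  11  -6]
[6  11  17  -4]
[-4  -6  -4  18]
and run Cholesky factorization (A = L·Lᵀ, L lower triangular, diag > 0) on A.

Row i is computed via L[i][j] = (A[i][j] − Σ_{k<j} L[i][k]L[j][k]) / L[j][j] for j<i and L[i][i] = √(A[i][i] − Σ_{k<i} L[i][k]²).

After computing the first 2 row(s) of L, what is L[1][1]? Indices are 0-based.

Step 1: L[0][0] = √(4) = 2.
  L[1][0] = (2) / L[0][0] = 1.
Step 2: L[1][1] = √(16) = 4.

L[1][1] = 4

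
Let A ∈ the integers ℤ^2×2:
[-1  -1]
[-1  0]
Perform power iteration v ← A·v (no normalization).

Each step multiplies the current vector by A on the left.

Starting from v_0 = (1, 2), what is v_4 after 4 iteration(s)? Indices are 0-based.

v_4 = (11, 7)

v_0 = (1, 2).
v_1 = A·v_0 = (-3, -1).
v_2 = A·v_1 = (4, 3).
v_3 = A·v_2 = (-7, -4).
v_4 = A·v_3 = (11, 7).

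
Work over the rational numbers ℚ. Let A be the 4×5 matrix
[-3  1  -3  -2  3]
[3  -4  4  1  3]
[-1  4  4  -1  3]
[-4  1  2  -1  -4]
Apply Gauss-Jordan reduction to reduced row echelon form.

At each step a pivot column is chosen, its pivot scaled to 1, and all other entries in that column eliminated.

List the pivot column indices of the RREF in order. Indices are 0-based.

pivot columns: 0, 1, 2, 3

[1] R0 /= -3  ⇒  (1, -1/3, 1, 2/3, -1)
     R1 -= 3·R0  ⇒  (0, -3, 1, -1, 6)
     R2 -= -1·R0  ⇒  (0, 11/3, 5, -1/3, 2)
     R3 -= -4·R0  ⇒  (0, -1/3, 6, 5/3, -8)
[2] R1 /= -3  ⇒  (0, 1, -1/3, 1/3, -2)
     R0 -= -1/3·R1  ⇒  (1, 0, 8/9, 7/9, -5/3)
     R2 -= 11/3·R1  ⇒  (0, 0, 56/9, -14/9, 28/3)
     R3 -= -1/3·R1  ⇒  (0, 0, 53/9, 16/9, -26/3)
[3] R2 /= 56/9  ⇒  (0, 0, 1, -1/4, 3/2)
     R0 -= 8/9·R2  ⇒  (1, 0, 0, 1, -3)
     R1 -= -1/3·R2  ⇒  (0, 1, 0, 1/4, -3/2)
     R3 -= 53/9·R2  ⇒  (0, 0, 0, 13/4, -35/2)
[4] R3 /= 13/4  ⇒  (0, 0, 0, 1, -70/13)
     R0 -= 1·R3  ⇒  (1, 0, 0, 0, 31/13)
     R1 -= 1/4·R3  ⇒  (0, 1, 0, 0, -2/13)
     R2 -= -1/4·R3  ⇒  (0, 0, 1, 0, 2/13)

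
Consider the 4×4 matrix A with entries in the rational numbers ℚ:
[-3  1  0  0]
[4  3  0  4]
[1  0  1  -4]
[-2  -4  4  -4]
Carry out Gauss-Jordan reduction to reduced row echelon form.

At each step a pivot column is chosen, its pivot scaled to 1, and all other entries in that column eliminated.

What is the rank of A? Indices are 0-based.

rank = 4

step 1: normalize row 0 (÷-3) = (1, -1/3, 0, 0)
  row 1: subtract 4×row0 = (0, 13/3, 0, 4)
  row 2: subtract 1×row0 = (0, 1/3, 1, -4)
  row 3: subtract -2×row0 = (0, -14/3, 4, -4)
step 2: normalize row 1 (÷13/3) = (0, 1, 0, 12/13)
  row 0: subtract -1/3×row1 = (1, 0, 0, 4/13)
  row 2: subtract 1/3×row1 = (0, 0, 1, -56/13)
  row 3: subtract -14/3×row1 = (0, 0, 4, 4/13)
step 3: normalize row 2 (÷1) = (0, 0, 1, -56/13)
  row 3: subtract 4×row2 = (0, 0, 0, 228/13)
step 4: normalize row 3 (÷228/13) = (0, 0, 0, 1)
  row 0: subtract 4/13×row3 = (1, 0, 0, 0)
  row 1: subtract 12/13×row3 = (0, 1, 0, 0)
  row 2: subtract -56/13×row3 = (0, 0, 1, 0)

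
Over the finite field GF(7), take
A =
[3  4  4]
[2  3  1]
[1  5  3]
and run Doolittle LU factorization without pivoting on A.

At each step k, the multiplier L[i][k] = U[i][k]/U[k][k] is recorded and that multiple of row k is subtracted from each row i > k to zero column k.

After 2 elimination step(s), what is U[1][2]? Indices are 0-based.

Step 1: pivot at (0,0) is 3.
  row1 ← row1 − (3)·row0  ⇒  L[1][0]=3, U row1=(0, 5, 3)
  row2 ← row2 − (5)·row0  ⇒  L[2][0]=5, U row2=(0, 6, 4)
Step 2: pivot at (1,1) is 5.
  row2 ← row2 − (4)·row1  ⇒  L[2][1]=4, U row2=(0, 0, 6)

U[1][2] = 3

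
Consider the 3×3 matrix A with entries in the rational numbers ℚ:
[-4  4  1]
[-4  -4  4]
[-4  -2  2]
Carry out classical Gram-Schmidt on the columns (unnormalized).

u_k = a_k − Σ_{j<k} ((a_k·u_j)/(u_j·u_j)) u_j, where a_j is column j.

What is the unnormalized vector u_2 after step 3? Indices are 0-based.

Step 1: u_0 = a_0 = (-4, -4, -4).
Step 2: u_1 = a_1 − (1/6)·u_0 = (14/3, -10/3, -4/3).
Step 3: u_2 = a_2 − (-7/12)·u_0 − (-17/52)·u_1 = (5/26, 15/26, -10/13).

u_2 = (5/26, 15/26, -10/13)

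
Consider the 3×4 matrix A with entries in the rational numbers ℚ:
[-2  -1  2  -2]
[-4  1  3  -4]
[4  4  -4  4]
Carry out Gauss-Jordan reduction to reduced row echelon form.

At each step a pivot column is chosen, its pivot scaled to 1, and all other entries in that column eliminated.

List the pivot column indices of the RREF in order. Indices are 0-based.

[1] R0 /= -2  ⇒  (1, 1/2, -1, 1)
     R1 -= -4·R0  ⇒  (0, 3, -1, 0)
     R2 -= 4·R0  ⇒  (0, 2, 0, 0)
[2] R1 /= 3  ⇒  (0, 1, -1/3, 0)
     R0 -= 1/2·R1  ⇒  (1, 0, -5/6, 1)
     R2 -= 2·R1  ⇒  (0, 0, 2/3, 0)
[3] R2 /= 2/3  ⇒  (0, 0, 1, 0)
     R0 -= -5/6·R2  ⇒  (1, 0, 0, 1)
     R1 -= -1/3·R2  ⇒  (0, 1, 0, 0)

pivot columns: 0, 1, 2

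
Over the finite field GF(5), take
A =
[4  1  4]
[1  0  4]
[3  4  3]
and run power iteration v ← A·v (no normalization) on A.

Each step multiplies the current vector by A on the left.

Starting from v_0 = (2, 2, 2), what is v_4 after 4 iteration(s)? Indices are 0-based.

v_4 = (1, 2, 3)

v_0 = (2, 2, 2).
v_1 = A·v_0 = (3, 0, 0).
v_2 = A·v_1 = (2, 3, 4).
v_3 = A·v_2 = (2, 3, 0).
v_4 = A·v_3 = (1, 2, 3).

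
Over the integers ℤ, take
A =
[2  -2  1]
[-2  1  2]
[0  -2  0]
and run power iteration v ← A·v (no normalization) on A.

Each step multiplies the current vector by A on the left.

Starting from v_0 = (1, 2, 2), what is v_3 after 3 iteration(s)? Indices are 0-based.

v_3 = (-24, 4, 8)

v_0 = (1, 2, 2).
v_1 = A·v_0 = (0, 4, -4).
v_2 = A·v_1 = (-12, -4, -8).
v_3 = A·v_2 = (-24, 4, 8).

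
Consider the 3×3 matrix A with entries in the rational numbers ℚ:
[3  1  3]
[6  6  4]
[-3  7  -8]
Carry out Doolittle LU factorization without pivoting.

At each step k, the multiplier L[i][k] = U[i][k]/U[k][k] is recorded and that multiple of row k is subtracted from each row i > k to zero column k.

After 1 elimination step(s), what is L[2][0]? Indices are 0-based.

L[2][0] = -1

k=0: U[0][0]=3
  eliminate (1,0): mult=2, new row 1: (0, 4, -2); set L[1][0]=2
  eliminate (2,0): mult=-1, new row 2: (0, 8, -5); set L[2][0]=-1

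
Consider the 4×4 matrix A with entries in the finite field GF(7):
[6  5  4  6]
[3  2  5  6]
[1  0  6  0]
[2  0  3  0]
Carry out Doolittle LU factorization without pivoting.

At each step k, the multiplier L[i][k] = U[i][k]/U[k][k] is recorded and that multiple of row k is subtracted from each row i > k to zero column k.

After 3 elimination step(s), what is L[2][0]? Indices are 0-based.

[col 0] pivot 6
  R1 -= 4*R0 → (0, 3, 3, 3)  (L[1][0] := 4)
  R2 -= 6*R0 → (0, 5, 3, 6)  (L[2][0] := 6)
  R3 -= 5*R0 → (0, 3, 4, 5)  (L[3][0] := 5)
[col 1] pivot 3
  R2 -= 4*R1 → (0, 0, 5, 1)  (L[2][1] := 4)
  R3 -= 1*R1 → (0, 0, 1, 2)  (L[3][1] := 1)
[col 2] pivot 5
  R3 -= 3*R2 → (0, 0, 0, 6)  (L[3][2] := 3)

L[2][0] = 6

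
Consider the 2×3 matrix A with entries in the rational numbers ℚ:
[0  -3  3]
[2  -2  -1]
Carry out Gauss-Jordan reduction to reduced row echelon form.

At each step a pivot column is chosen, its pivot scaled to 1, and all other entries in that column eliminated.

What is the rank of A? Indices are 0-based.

rank = 2

pivot(0,0): swap R0↔R1
pivot(0,0)=2: scale R0 → (1, -1, -1/2)
pivot(1,1)=-3: scale R1 → (0, 1, -1)
  clear (0,1): R0 −= (-1)R1 → (1, 0, -3/2)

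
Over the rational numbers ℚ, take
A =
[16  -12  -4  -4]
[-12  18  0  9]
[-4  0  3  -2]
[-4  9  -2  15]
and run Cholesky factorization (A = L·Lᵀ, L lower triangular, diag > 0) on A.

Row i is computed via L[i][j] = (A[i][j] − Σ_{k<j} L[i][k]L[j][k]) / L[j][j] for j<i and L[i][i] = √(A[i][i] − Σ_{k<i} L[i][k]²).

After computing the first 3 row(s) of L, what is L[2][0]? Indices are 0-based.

L[2][0] = -1

Step 1: L[0][0] = √(16) = 4.
  L[1][0] = (-12) / L[0][0] = -3.
Step 2: L[1][1] = √(9) = 3.
  L[2][0] = (-4) / L[0][0] = -1.
  L[2][1] = (-3) / L[1][1] = -1.
Step 3: L[2][2] = √(1) = 1.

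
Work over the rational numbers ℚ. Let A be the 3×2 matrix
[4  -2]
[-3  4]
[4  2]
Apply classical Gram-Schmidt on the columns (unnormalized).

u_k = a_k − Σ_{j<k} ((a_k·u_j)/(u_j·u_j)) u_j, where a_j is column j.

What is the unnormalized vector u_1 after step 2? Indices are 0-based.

u_1 = (-34/41, 128/41, 130/41)

Step 1: u_0 = a_0 = (4, -3, 4).
Step 2: u_1 = a_1 − (-12/41)·u_0 = (-34/41, 128/41, 130/41).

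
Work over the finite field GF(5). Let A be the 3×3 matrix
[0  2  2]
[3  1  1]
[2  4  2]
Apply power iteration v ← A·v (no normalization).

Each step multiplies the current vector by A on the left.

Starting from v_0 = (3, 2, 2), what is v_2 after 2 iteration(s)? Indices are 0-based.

v_2 = (2, 0, 4)

v_0 = (3, 2, 2).
v_1 = A·v_0 = (3, 3, 3).
v_2 = A·v_1 = (2, 0, 4).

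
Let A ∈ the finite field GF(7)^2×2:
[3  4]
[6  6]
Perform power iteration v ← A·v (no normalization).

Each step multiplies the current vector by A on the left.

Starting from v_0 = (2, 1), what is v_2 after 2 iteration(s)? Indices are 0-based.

v_2 = (4, 0)

v_0 = (2, 1).
v_1 = A·v_0 = (3, 4).
v_2 = A·v_1 = (4, 0).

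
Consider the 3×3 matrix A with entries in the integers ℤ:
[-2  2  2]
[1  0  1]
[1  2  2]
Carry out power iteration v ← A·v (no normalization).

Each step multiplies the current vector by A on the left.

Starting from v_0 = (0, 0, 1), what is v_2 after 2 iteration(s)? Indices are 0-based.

v_0 = (0, 0, 1).
v_1 = A·v_0 = (2, 1, 2).
v_2 = A·v_1 = (2, 4, 8).

v_2 = (2, 4, 8)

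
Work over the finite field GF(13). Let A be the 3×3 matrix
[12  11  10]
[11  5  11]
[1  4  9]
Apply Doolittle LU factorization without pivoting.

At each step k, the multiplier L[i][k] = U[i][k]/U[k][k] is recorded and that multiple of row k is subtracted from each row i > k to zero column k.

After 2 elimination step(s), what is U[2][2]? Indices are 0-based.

k=0: U[0][0]=12
  eliminate (1,0): mult=2, new row 1: (0, 9, 4); set L[1][0]=2
  eliminate (2,0): mult=12, new row 2: (0, 2, 6); set L[2][0]=12
k=1: U[1][1]=9
  eliminate (2,1): mult=6, new row 2: (0, 0, 8); set L[2][1]=6

U[2][2] = 8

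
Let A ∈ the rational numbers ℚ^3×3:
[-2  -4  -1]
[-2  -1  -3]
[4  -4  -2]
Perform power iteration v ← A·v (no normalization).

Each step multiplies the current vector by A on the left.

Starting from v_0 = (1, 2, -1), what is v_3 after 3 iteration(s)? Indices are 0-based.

v_0 = (1, 2, -1).
v_1 = A·v_0 = (-9, -1, -2).
v_2 = A·v_1 = (24, 25, -28).
v_3 = A·v_2 = (-120, 11, 52).

v_3 = (-120, 11, 52)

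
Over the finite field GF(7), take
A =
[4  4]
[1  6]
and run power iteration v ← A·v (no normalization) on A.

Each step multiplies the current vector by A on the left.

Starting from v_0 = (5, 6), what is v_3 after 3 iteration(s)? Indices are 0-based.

v_3 = (0, 1)

v_0 = (5, 6).
v_1 = A·v_0 = (2, 6).
v_2 = A·v_1 = (4, 3).
v_3 = A·v_2 = (0, 1).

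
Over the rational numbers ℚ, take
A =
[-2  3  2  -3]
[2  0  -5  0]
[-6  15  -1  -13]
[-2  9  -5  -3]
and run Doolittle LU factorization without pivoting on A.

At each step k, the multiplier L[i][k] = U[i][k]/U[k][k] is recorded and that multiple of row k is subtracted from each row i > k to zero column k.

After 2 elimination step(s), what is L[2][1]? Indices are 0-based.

L[2][1] = 2

k=0: U[0][0]=-2
  eliminate (1,0): mult=-1, new row 1: (0, 3, -3, -3); set L[1][0]=-1
  eliminate (2,0): mult=3, new row 2: (0, 6, -7, -4); set L[2][0]=3
  eliminate (3,0): mult=1, new row 3: (0, 6, -7, 0); set L[3][0]=1
k=1: U[1][1]=3
  eliminate (2,1): mult=2, new row 2: (0, 0, -1, 2); set L[2][1]=2
  eliminate (3,1): mult=2, new row 3: (0, 0, -1, 6); set L[3][1]=2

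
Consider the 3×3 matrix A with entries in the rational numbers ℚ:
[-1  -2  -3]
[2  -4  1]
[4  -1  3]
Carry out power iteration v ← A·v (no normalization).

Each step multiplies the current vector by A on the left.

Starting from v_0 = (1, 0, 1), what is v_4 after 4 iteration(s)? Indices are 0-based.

v_4 = (160, -19, -55)

v_0 = (1, 0, 1).
v_1 = A·v_0 = (-4, 3, 7).
v_2 = A·v_1 = (-23, -13, 2).
v_3 = A·v_2 = (43, 8, -73).
v_4 = A·v_3 = (160, -19, -55).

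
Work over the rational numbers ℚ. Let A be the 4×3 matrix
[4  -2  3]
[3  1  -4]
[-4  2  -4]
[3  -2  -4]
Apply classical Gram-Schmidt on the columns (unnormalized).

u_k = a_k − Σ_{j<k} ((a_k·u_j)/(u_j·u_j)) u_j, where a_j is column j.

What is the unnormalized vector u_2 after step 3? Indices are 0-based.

u_2 = (571/289, -318/289, -860/289, -1590/289)

Step 1: u_0 = a_0 = (4, 3, -4, 3).
Step 2: u_1 = a_1 − (-19/50)·u_0 = (-12/25, 107/50, 12/25, -43/50).
Step 3: u_2 = a_2 − (2/25)·u_0 − (-424/289)·u_1 = (571/289, -318/289, -860/289, -1590/289).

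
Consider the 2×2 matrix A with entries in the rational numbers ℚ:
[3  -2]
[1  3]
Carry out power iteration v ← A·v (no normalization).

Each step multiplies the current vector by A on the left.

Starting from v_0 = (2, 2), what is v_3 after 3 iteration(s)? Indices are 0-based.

v_0 = (2, 2).
v_1 = A·v_0 = (2, 8).
v_2 = A·v_1 = (-10, 26).
v_3 = A·v_2 = (-82, 68).

v_3 = (-82, 68)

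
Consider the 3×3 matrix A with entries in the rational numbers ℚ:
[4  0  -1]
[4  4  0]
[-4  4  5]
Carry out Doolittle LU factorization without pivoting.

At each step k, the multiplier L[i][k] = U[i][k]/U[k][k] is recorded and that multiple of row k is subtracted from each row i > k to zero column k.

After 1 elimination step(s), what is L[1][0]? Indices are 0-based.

k=0: U[0][0]=4
  eliminate (1,0): mult=1, new row 1: (0, 4, 1); set L[1][0]=1
  eliminate (2,0): mult=-1, new row 2: (0, 4, 4); set L[2][0]=-1

L[1][0] = 1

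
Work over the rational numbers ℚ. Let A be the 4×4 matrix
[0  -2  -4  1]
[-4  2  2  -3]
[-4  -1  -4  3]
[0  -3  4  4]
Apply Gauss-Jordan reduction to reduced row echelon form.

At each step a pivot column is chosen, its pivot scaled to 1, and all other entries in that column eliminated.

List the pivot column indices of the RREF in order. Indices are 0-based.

[1] R0 <-> R1
[1] R0 /= -4  ⇒  (1, -1/2, -1/2, 3/4)
     R2 -= -4·R0  ⇒  (0, -3, -6, 6)
[2] R1 /= -2  ⇒  (0, 1, 2, -1/2)
     R0 -= -1/2·R1  ⇒  (1, 0, 1/2, 1/2)
     R2 -= -3·R1  ⇒  (0, 0, 0, 9/2)
     R3 -= -3·R1  ⇒  (0, 0, 10, 5/2)
[3] R2 <-> R3
[3] R2 /= 10  ⇒  (0, 0, 1, 1/4)
     R0 -= 1/2·R2  ⇒  (1, 0, 0, 3/8)
     R1 -= 2·R2  ⇒  (0, 1, 0, -1)
[4] R3 /= 9/2  ⇒  (0, 0, 0, 1)
     R0 -= 3/8·R3  ⇒  (1, 0, 0, 0)
     R1 -= -1·R3  ⇒  (0, 1, 0, 0)
     R2 -= 1/4·R3  ⇒  (0, 0, 1, 0)

pivot columns: 0, 1, 2, 3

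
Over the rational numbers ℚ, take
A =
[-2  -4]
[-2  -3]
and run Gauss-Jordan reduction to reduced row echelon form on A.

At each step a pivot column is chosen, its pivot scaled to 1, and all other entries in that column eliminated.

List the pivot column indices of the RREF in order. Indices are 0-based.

pivot(0,0)=-2: scale R0 → (1, 2)
  clear (1,0): R1 −= (-2)R0 → (0, 1)
pivot(1,1)=1: scale R1 → (0, 1)
  clear (0,1): R0 −= (2)R1 → (1, 0)

pivot columns: 0, 1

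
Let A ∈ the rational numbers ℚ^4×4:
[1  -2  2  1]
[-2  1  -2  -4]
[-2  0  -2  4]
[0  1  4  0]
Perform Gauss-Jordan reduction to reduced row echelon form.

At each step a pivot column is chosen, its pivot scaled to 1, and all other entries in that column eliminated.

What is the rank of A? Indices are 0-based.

rank = 4

step 1: normalize row 0 (÷1) = (1, -2, 2, 1)
  row 1: subtract -2×row0 = (0, -3, 2, -2)
  row 2: subtract -2×row0 = (0, -4, 2, 6)
step 2: normalize row 1 (÷-3) = (0, 1, -2/3, 2/3)
  row 0: subtract -2×row1 = (1, 0, 2/3, 7/3)
  row 2: subtract -4×row1 = (0, 0, -2/3, 26/3)
  row 3: subtract 1×row1 = (0, 0, 14/3, -2/3)
step 3: normalize row 2 (÷-2/3) = (0, 0, 1, -13)
  row 0: subtract 2/3×row2 = (1, 0, 0, 11)
  row 1: subtract -2/3×row2 = (0, 1, 0, -8)
  row 3: subtract 14/3×row2 = (0, 0, 0, 60)
step 4: normalize row 3 (÷60) = (0, 0, 0, 1)
  row 0: subtract 11×row3 = (1, 0, 0, 0)
  row 1: subtract -8×row3 = (0, 1, 0, 0)
  row 2: subtract -13×row3 = (0, 0, 1, 0)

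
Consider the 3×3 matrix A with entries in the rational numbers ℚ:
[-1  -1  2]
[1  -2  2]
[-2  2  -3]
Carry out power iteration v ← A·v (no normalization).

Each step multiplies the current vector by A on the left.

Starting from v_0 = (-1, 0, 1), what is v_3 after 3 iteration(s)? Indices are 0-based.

v_3 = (5, -6, 13)

v_0 = (-1, 0, 1).
v_1 = A·v_0 = (3, 1, -1).
v_2 = A·v_1 = (-6, -1, -1).
v_3 = A·v_2 = (5, -6, 13).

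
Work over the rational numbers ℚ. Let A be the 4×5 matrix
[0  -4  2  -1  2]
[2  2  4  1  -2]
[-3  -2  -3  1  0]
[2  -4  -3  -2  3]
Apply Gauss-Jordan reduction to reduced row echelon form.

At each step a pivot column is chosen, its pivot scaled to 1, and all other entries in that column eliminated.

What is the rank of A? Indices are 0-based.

rank = 4

pivot(0,0): swap R0↔R1
pivot(0,0)=2: scale R0 → (1, 1, 2, 1/2, -1)
  clear (2,0): R2 −= (-3)R0 → (0, 1, 3, 5/2, -3)
  clear (3,0): R3 −= (2)R0 → (0, -6, -7, -3, 5)
pivot(1,1)=-4: scale R1 → (0, 1, -1/2, 1/4, -1/2)
  clear (0,1): R0 −= (1)R1 → (1, 0, 5/2, 1/4, -1/2)
  clear (2,1): R2 −= (1)R1 → (0, 0, 7/2, 9/4, -5/2)
  clear (3,1): R3 −= (-6)R1 → (0, 0, -10, -3/2, 2)
pivot(2,2)=7/2: scale R2 → (0, 0, 1, 9/14, -5/7)
  clear (0,2): R0 −= (5/2)R2 → (1, 0, 0, -19/14, 9/7)
  clear (1,2): R1 −= (-1/2)R2 → (0, 1, 0, 4/7, -6/7)
  clear (3,2): R3 −= (-10)R2 → (0, 0, 0, 69/14, -36/7)
pivot(3,3)=69/14: scale R3 → (0, 0, 0, 1, -24/23)
  clear (0,3): R0 −= (-19/14)R3 → (1, 0, 0, 0, -3/23)
  clear (1,3): R1 −= (4/7)R3 → (0, 1, 0, 0, -6/23)
  clear (2,3): R2 −= (9/14)R3 → (0, 0, 1, 0, -1/23)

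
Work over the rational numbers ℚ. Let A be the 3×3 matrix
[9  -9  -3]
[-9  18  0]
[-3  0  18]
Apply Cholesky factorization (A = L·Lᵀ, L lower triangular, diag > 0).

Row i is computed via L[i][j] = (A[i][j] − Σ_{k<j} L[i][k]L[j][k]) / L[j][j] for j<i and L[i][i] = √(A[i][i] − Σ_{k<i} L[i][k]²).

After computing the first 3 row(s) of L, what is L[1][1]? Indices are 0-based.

L[1][1] = 3

Step 1: L[0][0] = √(9) = 3.
  L[1][0] = (-9) / L[0][0] = -3.
Step 2: L[1][1] = √(9) = 3.
  L[2][0] = (-3) / L[0][0] = -1.
  L[2][1] = (-3) / L[1][1] = -1.
Step 3: L[2][2] = √(16) = 4.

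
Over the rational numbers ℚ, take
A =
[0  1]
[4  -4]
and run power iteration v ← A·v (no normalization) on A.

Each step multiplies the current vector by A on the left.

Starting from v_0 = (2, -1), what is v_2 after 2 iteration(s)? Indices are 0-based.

v_2 = (12, -52)

v_0 = (2, -1).
v_1 = A·v_0 = (-1, 12).
v_2 = A·v_1 = (12, -52).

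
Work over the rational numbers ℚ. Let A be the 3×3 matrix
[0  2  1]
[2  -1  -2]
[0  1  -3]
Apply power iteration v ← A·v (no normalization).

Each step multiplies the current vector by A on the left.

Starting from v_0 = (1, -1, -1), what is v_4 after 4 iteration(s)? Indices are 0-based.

v_0 = (1, -1, -1).
v_1 = A·v_0 = (-3, 5, 2).
v_2 = A·v_1 = (12, -15, -1).
v_3 = A·v_2 = (-31, 41, -12).
v_4 = A·v_3 = (70, -79, 77).

v_4 = (70, -79, 77)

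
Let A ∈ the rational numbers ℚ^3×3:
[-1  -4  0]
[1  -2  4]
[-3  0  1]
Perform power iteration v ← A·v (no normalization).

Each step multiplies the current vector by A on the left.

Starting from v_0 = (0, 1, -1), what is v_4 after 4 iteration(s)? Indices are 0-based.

v_0 = (0, 1, -1).
v_1 = A·v_0 = (-4, -6, -1).
v_2 = A·v_1 = (28, 4, 11).
v_3 = A·v_2 = (-44, 64, -73).
v_4 = A·v_3 = (-212, -464, 59).

v_4 = (-212, -464, 59)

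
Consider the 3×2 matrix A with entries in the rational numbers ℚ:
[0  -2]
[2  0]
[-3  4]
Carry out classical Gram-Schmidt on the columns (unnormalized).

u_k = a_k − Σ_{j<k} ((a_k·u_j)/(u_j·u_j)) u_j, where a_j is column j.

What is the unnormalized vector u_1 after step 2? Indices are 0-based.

Step 1: u_0 = a_0 = (0, 2, -3).
Step 2: u_1 = a_1 − (-12/13)·u_0 = (-2, 24/13, 16/13).

u_1 = (-2, 24/13, 16/13)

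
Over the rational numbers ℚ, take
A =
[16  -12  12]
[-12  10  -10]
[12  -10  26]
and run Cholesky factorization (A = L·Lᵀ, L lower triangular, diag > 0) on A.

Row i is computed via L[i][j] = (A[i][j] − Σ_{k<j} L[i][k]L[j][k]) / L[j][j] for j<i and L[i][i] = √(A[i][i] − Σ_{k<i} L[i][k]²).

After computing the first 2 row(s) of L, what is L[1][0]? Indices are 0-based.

L[1][0] = -3

Step 1: L[0][0] = √(16) = 4.
  L[1][0] = (-12) / L[0][0] = -3.
Step 2: L[1][1] = √(1) = 1.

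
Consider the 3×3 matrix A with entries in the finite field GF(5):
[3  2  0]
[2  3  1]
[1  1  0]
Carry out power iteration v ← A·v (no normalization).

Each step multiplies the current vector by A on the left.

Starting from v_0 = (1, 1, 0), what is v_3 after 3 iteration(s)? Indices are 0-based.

v_3 = (4, 1, 2)

v_0 = (1, 1, 0).
v_1 = A·v_0 = (0, 0, 2).
v_2 = A·v_1 = (0, 2, 0).
v_3 = A·v_2 = (4, 1, 2).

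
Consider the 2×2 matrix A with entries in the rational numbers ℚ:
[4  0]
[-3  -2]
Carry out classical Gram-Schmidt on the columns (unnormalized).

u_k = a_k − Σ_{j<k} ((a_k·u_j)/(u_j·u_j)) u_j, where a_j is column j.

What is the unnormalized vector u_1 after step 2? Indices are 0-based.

u_1 = (-24/25, -32/25)

Step 1: u_0 = a_0 = (4, -3).
Step 2: u_1 = a_1 − (6/25)·u_0 = (-24/25, -32/25).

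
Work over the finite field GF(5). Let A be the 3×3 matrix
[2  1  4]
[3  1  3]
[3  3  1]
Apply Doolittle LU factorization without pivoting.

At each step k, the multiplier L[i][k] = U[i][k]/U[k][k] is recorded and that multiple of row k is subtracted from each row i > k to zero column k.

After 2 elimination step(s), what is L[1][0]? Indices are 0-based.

L[1][0] = 4

[col 0] pivot 2
  R1 -= 4*R0 → (0, 2, 2)  (L[1][0] := 4)
  R2 -= 4*R0 → (0, 4, 0)  (L[2][0] := 4)
[col 1] pivot 2
  R2 -= 2*R1 → (0, 0, 1)  (L[2][1] := 2)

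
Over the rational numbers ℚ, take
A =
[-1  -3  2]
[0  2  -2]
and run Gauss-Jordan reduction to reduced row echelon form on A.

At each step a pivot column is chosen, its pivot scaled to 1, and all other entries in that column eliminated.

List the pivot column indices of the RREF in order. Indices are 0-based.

pivot columns: 0, 1

[1] R0 /= -1  ⇒  (1, 3, -2)
[2] R1 /= 2  ⇒  (0, 1, -1)
     R0 -= 3·R1  ⇒  (1, 0, 1)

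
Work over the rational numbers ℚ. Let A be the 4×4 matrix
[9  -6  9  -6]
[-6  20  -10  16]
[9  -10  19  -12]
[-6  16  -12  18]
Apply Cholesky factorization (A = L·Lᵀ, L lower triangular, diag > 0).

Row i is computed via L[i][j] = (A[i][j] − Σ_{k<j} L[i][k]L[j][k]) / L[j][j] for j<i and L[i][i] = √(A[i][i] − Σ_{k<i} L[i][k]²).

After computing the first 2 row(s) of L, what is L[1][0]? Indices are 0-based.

L[1][0] = -2

Step 1: L[0][0] = √(9) = 3.
  L[1][0] = (-6) / L[0][0] = -2.
Step 2: L[1][1] = √(16) = 4.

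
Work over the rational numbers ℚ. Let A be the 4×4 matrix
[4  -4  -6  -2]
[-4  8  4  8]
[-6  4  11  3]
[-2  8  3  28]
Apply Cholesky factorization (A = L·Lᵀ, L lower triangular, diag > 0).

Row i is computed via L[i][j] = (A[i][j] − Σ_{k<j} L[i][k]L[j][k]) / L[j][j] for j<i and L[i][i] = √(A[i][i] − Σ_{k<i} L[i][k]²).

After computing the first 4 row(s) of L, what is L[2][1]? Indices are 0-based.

Step 1: L[0][0] = √(4) = 2.
  L[1][0] = (-4) / L[0][0] = -2.
Step 2: L[1][1] = √(4) = 2.
  L[2][0] = (-6) / L[0][0] = -3.
  L[2][1] = (-2) / L[1][1] = -1.
Step 3: L[2][2] = √(1) = 1.
  L[3][0] = (-2) / L[0][0] = -1.
  L[3][1] = (6) / L[1][1] = 3.
  L[3][2] = (3) / L[2][2] = 3.
Step 4: L[3][3] = √(9) = 3.

L[2][1] = -1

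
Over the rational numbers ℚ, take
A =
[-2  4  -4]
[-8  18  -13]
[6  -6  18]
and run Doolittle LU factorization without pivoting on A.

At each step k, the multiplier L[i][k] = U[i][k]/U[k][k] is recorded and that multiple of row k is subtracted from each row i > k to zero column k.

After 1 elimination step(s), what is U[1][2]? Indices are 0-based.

Step 1: pivot at (0,0) is -2.
  row1 ← row1 − (4)·row0  ⇒  L[1][0]=4, U row1=(0, 2, 3)
  row2 ← row2 − (-3)·row0  ⇒  L[2][0]=-3, U row2=(0, 6, 6)

U[1][2] = 3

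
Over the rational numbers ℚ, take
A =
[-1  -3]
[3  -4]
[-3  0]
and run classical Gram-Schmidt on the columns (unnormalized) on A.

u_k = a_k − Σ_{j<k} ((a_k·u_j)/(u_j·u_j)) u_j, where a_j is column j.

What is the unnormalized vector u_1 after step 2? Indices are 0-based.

Step 1: u_0 = a_0 = (-1, 3, -3).
Step 2: u_1 = a_1 − (-9/19)·u_0 = (-66/19, -49/19, -27/19).

u_1 = (-66/19, -49/19, -27/19)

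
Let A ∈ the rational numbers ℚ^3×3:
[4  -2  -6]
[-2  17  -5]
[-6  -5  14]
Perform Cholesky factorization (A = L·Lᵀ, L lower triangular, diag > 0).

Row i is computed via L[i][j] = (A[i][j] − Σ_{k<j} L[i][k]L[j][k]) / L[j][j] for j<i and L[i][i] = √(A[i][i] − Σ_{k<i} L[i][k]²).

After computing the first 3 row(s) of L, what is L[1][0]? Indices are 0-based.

Step 1: L[0][0] = √(4) = 2.
  L[1][0] = (-2) / L[0][0] = -1.
Step 2: L[1][1] = √(16) = 4.
  L[2][0] = (-6) / L[0][0] = -3.
  L[2][1] = (-8) / L[1][1] = -2.
Step 3: L[2][2] = √(1) = 1.

L[1][0] = -1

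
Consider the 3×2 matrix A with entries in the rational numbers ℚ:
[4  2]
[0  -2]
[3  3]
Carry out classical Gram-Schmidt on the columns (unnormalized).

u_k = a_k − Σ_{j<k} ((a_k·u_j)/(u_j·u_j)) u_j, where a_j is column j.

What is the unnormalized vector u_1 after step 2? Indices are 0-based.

u_1 = (-18/25, -2, 24/25)

Step 1: u_0 = a_0 = (4, 0, 3).
Step 2: u_1 = a_1 − (17/25)·u_0 = (-18/25, -2, 24/25).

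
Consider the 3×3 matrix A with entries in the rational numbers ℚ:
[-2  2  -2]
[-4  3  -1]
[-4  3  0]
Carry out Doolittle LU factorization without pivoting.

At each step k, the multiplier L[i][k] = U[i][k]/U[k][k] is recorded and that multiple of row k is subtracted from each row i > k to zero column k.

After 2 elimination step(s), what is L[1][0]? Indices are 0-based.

L[1][0] = 2

[col 0] pivot -2
  R1 -= 2*R0 → (0, -1, 3)  (L[1][0] := 2)
  R2 -= 2*R0 → (0, -1, 4)  (L[2][0] := 2)
[col 1] pivot -1
  R2 -= 1*R1 → (0, 0, 1)  (L[2][1] := 1)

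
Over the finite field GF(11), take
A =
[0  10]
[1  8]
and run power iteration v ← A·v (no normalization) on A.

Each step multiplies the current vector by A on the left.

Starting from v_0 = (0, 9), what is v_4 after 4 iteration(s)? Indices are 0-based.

v_0 = (0, 9).
v_1 = A·v_0 = (2, 6).
v_2 = A·v_1 = (5, 6).
v_3 = A·v_2 = (5, 9).
v_4 = A·v_3 = (2, 0).

v_4 = (2, 0)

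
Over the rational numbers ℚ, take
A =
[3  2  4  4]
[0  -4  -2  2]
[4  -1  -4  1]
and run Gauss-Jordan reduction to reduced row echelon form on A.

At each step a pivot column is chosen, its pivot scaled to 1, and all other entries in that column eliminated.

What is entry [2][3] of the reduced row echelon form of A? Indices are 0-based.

M[2][3] = 37/45

pivot(0,0)=3: scale R0 → (1, 2/3, 4/3, 4/3)
  clear (2,0): R2 −= (4)R0 → (0, -11/3, -28/3, -13/3)
pivot(1,1)=-4: scale R1 → (0, 1, 1/2, -1/2)
  clear (0,1): R0 −= (2/3)R1 → (1, 0, 1, 5/3)
  clear (2,1): R2 −= (-11/3)R1 → (0, 0, -15/2, -37/6)
pivot(2,2)=-15/2: scale R2 → (0, 0, 1, 37/45)
  clear (0,2): R0 −= (1)R2 → (1, 0, 0, 38/45)
  clear (1,2): R1 −= (1/2)R2 → (0, 1, 0, -41/45)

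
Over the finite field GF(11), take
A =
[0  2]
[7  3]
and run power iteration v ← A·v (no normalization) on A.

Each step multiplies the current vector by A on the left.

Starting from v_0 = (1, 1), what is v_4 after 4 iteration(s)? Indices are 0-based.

v_0 = (1, 1).
v_1 = A·v_0 = (2, 10).
v_2 = A·v_1 = (9, 0).
v_3 = A·v_2 = (0, 8).
v_4 = A·v_3 = (5, 2).

v_4 = (5, 2)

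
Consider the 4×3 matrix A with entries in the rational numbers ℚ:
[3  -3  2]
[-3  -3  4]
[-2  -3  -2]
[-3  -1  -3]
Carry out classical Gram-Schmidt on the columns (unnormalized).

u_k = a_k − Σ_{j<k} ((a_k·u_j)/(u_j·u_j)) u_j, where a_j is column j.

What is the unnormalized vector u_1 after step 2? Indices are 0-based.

u_1 = (-120/31, -66/31, -75/31, -4/31)

Step 1: u_0 = a_0 = (3, -3, -2, -3).
Step 2: u_1 = a_1 − (9/31)·u_0 = (-120/31, -66/31, -75/31, -4/31).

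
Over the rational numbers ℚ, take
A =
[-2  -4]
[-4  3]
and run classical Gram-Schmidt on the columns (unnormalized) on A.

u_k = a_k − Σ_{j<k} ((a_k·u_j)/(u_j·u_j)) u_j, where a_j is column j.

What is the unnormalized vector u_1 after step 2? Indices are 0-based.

Step 1: u_0 = a_0 = (-2, -4).
Step 2: u_1 = a_1 − (-1/5)·u_0 = (-22/5, 11/5).

u_1 = (-22/5, 11/5)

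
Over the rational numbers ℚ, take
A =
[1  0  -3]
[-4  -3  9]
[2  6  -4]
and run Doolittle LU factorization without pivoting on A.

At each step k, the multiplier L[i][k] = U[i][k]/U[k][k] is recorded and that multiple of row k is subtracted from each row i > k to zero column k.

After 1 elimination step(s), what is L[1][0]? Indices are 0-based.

L[1][0] = -4

k=0: U[0][0]=1
  eliminate (1,0): mult=-4, new row 1: (0, -3, -3); set L[1][0]=-4
  eliminate (2,0): mult=2, new row 2: (0, 6, 2); set L[2][0]=2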